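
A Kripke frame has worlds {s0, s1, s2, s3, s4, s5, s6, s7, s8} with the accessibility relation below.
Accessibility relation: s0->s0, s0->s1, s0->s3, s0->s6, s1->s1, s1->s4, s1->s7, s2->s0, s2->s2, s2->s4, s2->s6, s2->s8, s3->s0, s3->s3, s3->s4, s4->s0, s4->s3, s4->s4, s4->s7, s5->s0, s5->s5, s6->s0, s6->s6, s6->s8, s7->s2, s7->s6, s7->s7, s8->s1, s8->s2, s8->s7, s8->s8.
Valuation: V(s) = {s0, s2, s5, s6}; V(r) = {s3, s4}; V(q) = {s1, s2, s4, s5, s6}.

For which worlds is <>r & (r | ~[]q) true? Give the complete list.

Let φ = <>r & (r | ~[]q). Evaluate φ at each world:
  s0 (successors {s0, s1, s3, s6}): φ is true.
  s1 (successors {s1, s4, s7}): φ is true.
  s2 (successors {s0, s2, s4, s6, s8}): φ is true.
  s3 (successors {s0, s3, s4}): φ is true.
  s4 (successors {s0, s3, s4, s7}): φ is true.
  s5 (successors {s0, s5}): φ is false.
  s6 (successors {s0, s6, s8}): φ is false.
  s7 (successors {s2, s6, s7}): φ is false.
  s8 (successors {s1, s2, s7, s8}): φ is false.
For instance, at s0:
  At s0: <>r is true, r | ~[]q is true, so <>r & (r | ~[]q) is true.
    At s0: <>r requires r at some successor in {s0, s1, s3, s6}.
      r holds at s3, so <>r is true at s0.
    At s0: r is false, ~[]q is true, so r | ~[]q is true.
      At s0: []q is false, so ~[]q is true.
Satisfying worlds: {s0, s1, s2, s3, s4}

s0, s1, s2, s3, s4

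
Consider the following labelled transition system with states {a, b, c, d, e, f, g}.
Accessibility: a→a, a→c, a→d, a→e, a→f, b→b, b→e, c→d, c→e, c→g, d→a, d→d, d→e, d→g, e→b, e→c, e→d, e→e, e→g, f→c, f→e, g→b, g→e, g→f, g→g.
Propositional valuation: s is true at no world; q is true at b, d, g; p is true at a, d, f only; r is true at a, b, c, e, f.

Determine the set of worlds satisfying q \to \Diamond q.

Recall that \Diamond ψ holds at a world iff ψ holds at some accessible world.
Let φ = q \to \Diamond q. Evaluate φ at each world:
  a (successors {a, c, d, e, f}): φ is true.
  b (successors {b, e}): φ is true.
  c (successors {d, e, g}): φ is true.
  d (successors {a, d, e, g}): φ is true.
  e (successors {b, c, d, e, g}): φ is true.
  f (successors {c, e}): φ is true.
  g (successors {b, e, f, g}): φ is true.
For instance, at a:
  At a: q is false, \Diamond q is true, so q \to \Diamond q is true.
    At a: \Diamond q requires q at some successor in {a, c, d, e, f}.
      q holds at d, so \Diamond q is true at a.
Satisfying worlds: {a, b, c, d, e, f, g}

a, b, c, d, e, f, g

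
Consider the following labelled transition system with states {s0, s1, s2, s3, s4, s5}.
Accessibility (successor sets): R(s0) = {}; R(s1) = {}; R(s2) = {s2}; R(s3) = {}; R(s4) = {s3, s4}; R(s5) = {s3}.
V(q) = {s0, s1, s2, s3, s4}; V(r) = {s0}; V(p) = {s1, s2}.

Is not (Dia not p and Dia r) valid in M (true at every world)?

Yes

Let φ = not (Dia not p and Dia r). Evaluate φ at each world:
  s0 (successors ∅): φ is true.
  s1 (successors ∅): φ is true.
  s2 (successors {s2}): φ is true.
  s3 (successors ∅): φ is true.
  s4 (successors {s3, s4}): φ is true.
  s5 (successors {s3}): φ is true.
For instance, at s4:
  At s4: Dia not p and Dia r is false, so not (Dia not p and Dia r) is true.
    At s4: Dia not p is true, Dia r is false, so Dia not p and Dia r is false.
      At s4: Dia not p requires not p at some successor in {s3, s4}.
        not p holds at s3, so Dia not p is true at s4.
      At s4: Dia r requires r at some successor in {s3, s4}.
        At s3: r is false.
        At s4: r is false.
      So Dia r is false at s4.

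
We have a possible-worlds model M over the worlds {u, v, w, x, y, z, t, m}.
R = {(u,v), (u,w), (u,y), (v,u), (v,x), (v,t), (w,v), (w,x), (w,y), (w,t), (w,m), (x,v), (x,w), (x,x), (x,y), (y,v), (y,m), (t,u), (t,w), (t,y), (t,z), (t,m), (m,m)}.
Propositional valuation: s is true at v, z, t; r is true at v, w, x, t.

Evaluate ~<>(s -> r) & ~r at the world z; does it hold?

Yes

Recall that <>ψ holds at a world iff ψ holds at some accessible world.
At z: ~<>(s -> r) is true, ~r is true, so ~<>(s -> r) & ~r is true.
  At z: <>(s -> r) is false, so ~<>(s -> r) is true.
    At z: no accessible worlds, so <>(s -> r) is false.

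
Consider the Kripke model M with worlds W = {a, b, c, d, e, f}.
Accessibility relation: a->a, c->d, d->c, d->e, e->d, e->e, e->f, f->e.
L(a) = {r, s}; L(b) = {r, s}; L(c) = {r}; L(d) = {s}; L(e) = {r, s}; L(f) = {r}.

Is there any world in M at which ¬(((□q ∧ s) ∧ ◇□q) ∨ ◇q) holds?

Let φ = ¬(((□q ∧ s) ∧ ◇□q) ∨ ◇q). Evaluate φ at each world:
  a (successors {a}): φ is true.
  b (successors ∅): φ is true.
  c (successors {d}): φ is true.
  d (successors {c, e}): φ is true.
  e (successors {d, e, f}): φ is true.
  f (successors {e}): φ is true.
Detail at a (witness):
  At a: ((□q ∧ s) ∧ ◇□q) ∨ ◇q is false, so ¬(((□q ∧ s) ∧ ◇□q) ∨ ◇q) is true.
    At a: (□q ∧ s) ∧ ◇□q is false, ◇q is false, so ((□q ∧ s) ∧ ◇□q) ∨ ◇q is false.
      At a: □q ∧ s is false, ◇□q is false, so (□q ∧ s) ∧ ◇□q is false.
      At a: ◇q requires q at some successor in {a}.
        At a: q is false.
      So ◇q is false at a.

Yes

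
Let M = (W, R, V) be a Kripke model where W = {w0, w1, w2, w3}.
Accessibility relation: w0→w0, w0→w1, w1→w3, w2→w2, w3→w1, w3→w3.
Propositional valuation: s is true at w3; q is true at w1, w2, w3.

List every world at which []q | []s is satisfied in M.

w1, w2, w3

Let φ = []q | []s. Evaluate φ at each world:
  w0 (successors {w0, w1}): φ is false.
  w1 (successors {w3}): φ is true.
  w2 (successors {w2}): φ is true.
  w3 (successors {w1, w3}): φ is true.
For instance, at w1:
  At w1: []q is true, []s is true, so []q | []s is true.
    At w1: []q requires q at every successor {w3}.
      At w3: q is true.
    So []q is true at w1.
    At w1: []s requires s at every successor {w3}.
      At w3: s is true.
    So []s is true at w1.
Satisfying worlds: {w1, w2, w3}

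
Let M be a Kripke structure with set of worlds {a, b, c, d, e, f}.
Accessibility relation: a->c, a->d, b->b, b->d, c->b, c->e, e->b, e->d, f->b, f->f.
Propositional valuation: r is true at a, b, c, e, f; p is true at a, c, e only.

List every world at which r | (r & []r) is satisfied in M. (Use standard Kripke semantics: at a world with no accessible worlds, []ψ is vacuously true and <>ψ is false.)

Let φ = r | (r & []r). Evaluate φ at each world:
  a (successors {c, d}): φ is true.
  b (successors {b, d}): φ is true.
  c (successors {b, e}): φ is true.
  d (successors ∅): φ is false.
  e (successors {b, d}): φ is true.
  f (successors {b, f}): φ is true.
For instance, at f:
  At f: r is true, r & []r is true, so r | (r & []r) is true.
    At f: r is true, []r is true, so r & []r is true.
      At f: []r requires r at every successor {b, f}.
        At b: r is true.
        At f: r is true.
      So []r is true at f.
Satisfying worlds: {a, b, c, e, f}

a, b, c, e, f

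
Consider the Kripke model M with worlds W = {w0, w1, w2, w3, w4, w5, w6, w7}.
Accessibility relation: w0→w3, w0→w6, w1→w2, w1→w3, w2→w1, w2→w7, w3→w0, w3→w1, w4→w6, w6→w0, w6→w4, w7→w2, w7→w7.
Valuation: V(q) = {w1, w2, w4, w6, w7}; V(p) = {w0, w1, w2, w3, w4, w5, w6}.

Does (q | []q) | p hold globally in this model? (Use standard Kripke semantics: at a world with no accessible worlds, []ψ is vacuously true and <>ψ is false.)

Yes

Let φ = (q | []q) | p. Evaluate φ at each world:
  w0 (successors {w3, w6}): φ is true.
  w1 (successors {w2, w3}): φ is true.
  w2 (successors {w1, w7}): φ is true.
  w3 (successors {w0, w1}): φ is true.
  w4 (successors {w6}): φ is true.
  w5 (successors ∅): φ is true.
  w6 (successors {w0, w4}): φ is true.
  w7 (successors {w2, w7}): φ is true.
For instance, at w6:
  At w6: q | []q is true, p is true, so (q | []q) | p is true.
    At w6: q is true, []q is false, so q | []q is true.
      At w6: []q requires q at every successor {w0, w4}.
        q fails at w0, so []q is false at w6.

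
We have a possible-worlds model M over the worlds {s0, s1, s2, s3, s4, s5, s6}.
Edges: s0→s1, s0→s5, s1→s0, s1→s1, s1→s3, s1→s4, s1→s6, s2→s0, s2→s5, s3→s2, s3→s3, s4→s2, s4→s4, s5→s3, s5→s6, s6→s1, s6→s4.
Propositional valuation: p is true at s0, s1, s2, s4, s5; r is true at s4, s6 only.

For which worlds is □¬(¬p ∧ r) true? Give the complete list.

s0, s2, s3, s4, s6

Let φ = □¬(¬p ∧ r). Evaluate φ at each world:
  s0 (successors {s1, s5}): φ is true.
  s1 (successors {s0, s1, s3, s4, s6}): φ is false.
  s2 (successors {s0, s5}): φ is true.
  s3 (successors {s2, s3}): φ is true.
  s4 (successors {s2, s4}): φ is true.
  s5 (successors {s3, s6}): φ is false.
  s6 (successors {s1, s4}): φ is true.
For instance, at s0:
  At s0: □¬(¬p ∧ r) requires ¬(¬p ∧ r) at every successor {s1, s5}.
    At s1: ¬(¬p ∧ r) is true.
    At s5: ¬(¬p ∧ r) is true.
  So □¬(¬p ∧ r) is true at s0.
Satisfying worlds: {s0, s2, s3, s4, s6}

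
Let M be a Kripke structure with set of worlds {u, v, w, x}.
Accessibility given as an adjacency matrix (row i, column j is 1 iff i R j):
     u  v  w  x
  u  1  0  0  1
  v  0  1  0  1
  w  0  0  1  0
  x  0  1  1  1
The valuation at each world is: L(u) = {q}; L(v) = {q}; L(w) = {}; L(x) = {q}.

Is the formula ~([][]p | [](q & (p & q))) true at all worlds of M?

Let φ = ~([][]p | [](q & (p & q))). Evaluate φ at each world:
  u (successors {u, x}): φ is true.
  v (successors {v, x}): φ is true.
  w (successors {w}): φ is true.
  x (successors {v, w, x}): φ is true.
For instance, at v:
  At v: [][]p | [](q & (p & q)) is false, so ~([][]p | [](q & (p & q))) is true.
    At v: [][]p is false, [](q & (p & q)) is false, so [][]p | [](q & (p & q)) is false.
      At v: [][]p requires []p at every successor {v, x}.
        []p fails at v, so [][]p is false at v.
      At v: [](q & (p & q)) requires q & (p & q) at every successor {v, x}.
        q & (p & q) fails at v, so [](q & (p & q)) is false at v.

Yes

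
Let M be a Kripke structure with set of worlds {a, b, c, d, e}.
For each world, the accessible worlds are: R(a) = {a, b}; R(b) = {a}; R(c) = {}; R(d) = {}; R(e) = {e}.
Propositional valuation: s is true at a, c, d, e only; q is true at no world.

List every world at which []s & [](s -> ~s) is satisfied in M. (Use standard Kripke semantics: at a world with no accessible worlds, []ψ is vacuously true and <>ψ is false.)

Let φ = []s & [](s -> ~s). Evaluate φ at each world:
  a (successors {a, b}): φ is false.
  b (successors {a}): φ is false.
  c (successors ∅): φ is true.
  d (successors ∅): φ is true.
  e (successors {e}): φ is false.
For instance, at b:
  At b: []s is true, [](s -> ~s) is false, so []s & [](s -> ~s) is false.
    At b: []s requires s at every successor {a}.
      At a: s is true.
    So []s is true at b.
    At b: [](s -> ~s) requires s -> ~s at every successor {a}.
      s -> ~s fails at a, so [](s -> ~s) is false at b.
Satisfying worlds: {c, d}

c, d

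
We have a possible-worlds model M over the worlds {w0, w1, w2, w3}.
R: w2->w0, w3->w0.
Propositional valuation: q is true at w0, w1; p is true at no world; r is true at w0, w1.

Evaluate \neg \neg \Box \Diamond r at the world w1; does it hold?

At w1: \neg \Box \Diamond r is false, so \neg \neg \Box \Diamond r is true.
  At w1: \Box \Diamond r is true, so \neg \Box \Diamond r is false.
    At w1: no accessible worlds, so \Box \Diamond r holds vacuously.

Yes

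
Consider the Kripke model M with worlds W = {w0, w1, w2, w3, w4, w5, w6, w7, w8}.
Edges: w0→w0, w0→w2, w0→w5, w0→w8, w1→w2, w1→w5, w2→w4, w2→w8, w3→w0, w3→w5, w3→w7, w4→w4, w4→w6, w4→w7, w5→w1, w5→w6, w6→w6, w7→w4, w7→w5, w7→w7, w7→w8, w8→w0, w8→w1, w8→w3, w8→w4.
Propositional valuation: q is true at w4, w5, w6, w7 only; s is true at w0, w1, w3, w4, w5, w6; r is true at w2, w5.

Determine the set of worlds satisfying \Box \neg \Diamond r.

w1, w2, w6

Let φ = \Box \neg \Diamond r. Evaluate φ at each world:
  w0 (successors {w0, w2, w5, w8}): φ is false.
  w1 (successors {w2, w5}): φ is true.
  w2 (successors {w4, w8}): φ is true.
  w3 (successors {w0, w5, w7}): φ is false.
  w4 (successors {w4, w6, w7}): φ is false.
  w5 (successors {w1, w6}): φ is false.
  w6 (successors {w6}): φ is true.
  w7 (successors {w4, w5, w7, w8}): φ is false.
  w8 (successors {w0, w1, w3, w4}): φ is false.
For instance, at w8:
  At w8: \Box \neg \Diamond r requires \neg \Diamond r at every successor {w0, w1, w3, w4}.
    \neg \Diamond r fails at w0, so \Box \neg \Diamond r is false at w8.
      At w0: \Diamond r is true, so \neg \Diamond r is false.
Satisfying worlds: {w1, w2, w6}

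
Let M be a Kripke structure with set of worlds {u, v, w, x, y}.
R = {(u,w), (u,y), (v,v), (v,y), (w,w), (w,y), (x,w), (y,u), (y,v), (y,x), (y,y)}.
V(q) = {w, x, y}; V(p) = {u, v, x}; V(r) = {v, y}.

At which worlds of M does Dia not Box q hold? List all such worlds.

u, v, w, y

Let φ = Dia not Box q. Evaluate φ at each world:
  u (successors {w, y}): φ is true.
  v (successors {v, y}): φ is true.
  w (successors {w, y}): φ is true.
  x (successors {w}): φ is false.
  y (successors {u, v, x, y}): φ is true.
For instance, at w:
  At w: Dia not Box q requires not Box q at some successor in {w, y}.
    not Box q holds at y, so Dia not Box q is true at w.
      At y: Box q is false, so not Box q is true.
Satisfying worlds: {u, v, w, y}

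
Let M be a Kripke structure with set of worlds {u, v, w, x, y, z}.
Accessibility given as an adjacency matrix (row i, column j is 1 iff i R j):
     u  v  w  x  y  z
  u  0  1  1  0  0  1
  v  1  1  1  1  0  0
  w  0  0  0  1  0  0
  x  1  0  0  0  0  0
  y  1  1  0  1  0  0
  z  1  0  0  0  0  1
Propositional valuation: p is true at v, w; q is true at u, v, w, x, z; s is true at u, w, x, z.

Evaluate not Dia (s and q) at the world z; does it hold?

No

At z: Dia (s and q) is true, so not Dia (s and q) is false.
  At z: Dia (s and q) requires s and q at some successor in {u, z}.
    s and q holds at u, so Dia (s and q) is true at z.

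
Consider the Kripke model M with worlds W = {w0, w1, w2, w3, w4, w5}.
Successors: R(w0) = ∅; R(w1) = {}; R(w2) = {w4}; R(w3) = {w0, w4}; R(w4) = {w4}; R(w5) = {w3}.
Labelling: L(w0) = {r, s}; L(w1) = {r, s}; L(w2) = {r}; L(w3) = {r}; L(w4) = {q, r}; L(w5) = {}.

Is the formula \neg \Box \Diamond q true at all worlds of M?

Recall that \Box ψ holds at a world iff ψ holds at every accessible world, and \Diamond ψ holds iff ψ holds at some accessible world.
Let φ = \neg \Box \Diamond q. Evaluate φ at each world:
  w0 (successors ∅): φ is false.
  w1 (successors ∅): φ is false.
  w2 (successors {w4}): φ is false.
  w3 (successors {w0, w4}): φ is true.
  w4 (successors {w4}): φ is false.
  w5 (successors {w3}): φ is false.
Detail at w0 (counterexample):
  At w0: \Box \Diamond q is true, so \neg \Box \Diamond q is false.
    At w0: no accessible worlds, so \Box \Diamond q holds vacuously.

No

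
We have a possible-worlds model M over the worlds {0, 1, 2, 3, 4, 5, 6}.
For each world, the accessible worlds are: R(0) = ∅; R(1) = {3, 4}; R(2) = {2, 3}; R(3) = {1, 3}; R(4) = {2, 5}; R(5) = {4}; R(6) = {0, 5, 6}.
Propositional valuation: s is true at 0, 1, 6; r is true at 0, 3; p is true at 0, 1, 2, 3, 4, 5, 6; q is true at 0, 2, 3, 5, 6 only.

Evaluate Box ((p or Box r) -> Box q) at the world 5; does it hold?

Recall that Box ψ holds at a world iff ψ holds at every accessible world, and Dia ψ holds iff ψ holds at some accessible world.
At 5: Box ((p or Box r) -> Box q) requires (p or Box r) -> Box q at every successor {4}.
    At 4: p or Box r is true, Box q is true, so (p or Box r) -> Box q is true.
      At 4: p is true, Box r is false, so p or Box r is true.
      At 4: Box q requires q at every successor {2, 5}.
        At 2: q is true.
        At 5: q is true.
      So Box q is true at 4.
So Box ((p or Box r) -> Box q) is true at 5.

Yes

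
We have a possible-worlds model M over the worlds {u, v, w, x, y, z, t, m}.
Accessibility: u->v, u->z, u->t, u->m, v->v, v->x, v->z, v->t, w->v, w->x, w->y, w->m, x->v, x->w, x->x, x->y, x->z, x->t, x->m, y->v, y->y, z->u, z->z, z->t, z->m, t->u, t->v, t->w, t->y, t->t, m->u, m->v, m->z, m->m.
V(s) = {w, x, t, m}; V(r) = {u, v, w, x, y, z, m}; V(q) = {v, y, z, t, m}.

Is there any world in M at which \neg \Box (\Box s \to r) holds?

No

Recall that \Box ψ holds at a world iff ψ holds at every accessible world, and \Diamond ψ holds iff ψ holds at some accessible world.
Let φ = \neg \Box (\Box s \to r). Evaluate φ at each world:
  u (successors {v, z, t, m}): φ is false.
  v (successors {v, x, z, t}): φ is false.
  w (successors {v, x, y, m}): φ is false.
  x (successors {v, w, x, y, z, t, m}): φ is false.
  y (successors {v, y}): φ is false.
  z (successors {u, z, t, m}): φ is false.
  t (successors {u, v, w, y, t}): φ is false.
  m (successors {u, v, z, m}): φ is false.
For instance, at y:
  At y: \Box (\Box s \to r) is true, so \neg \Box (\Box s \to r) is false.
    At y: \Box (\Box s \to r) requires \Box s \to r at every successor {v, y}.
      At v: \Box s \to r is true.
      At y: \Box s \to r is true.
    So \Box (\Box s \to r) is true at y.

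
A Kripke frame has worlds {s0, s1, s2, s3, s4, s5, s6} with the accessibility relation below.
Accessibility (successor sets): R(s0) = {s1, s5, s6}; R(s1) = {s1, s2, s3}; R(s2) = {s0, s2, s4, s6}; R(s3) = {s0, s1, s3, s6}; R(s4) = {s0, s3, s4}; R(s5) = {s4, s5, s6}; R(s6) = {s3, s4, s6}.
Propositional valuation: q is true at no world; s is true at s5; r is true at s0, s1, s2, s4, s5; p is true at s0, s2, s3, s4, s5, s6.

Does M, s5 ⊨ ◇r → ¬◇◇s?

At s5: ◇r is true, ¬◇◇s is false, so ◇r → ¬◇◇s is false.
  At s5: ◇r requires r at some successor in {s4, s5, s6}.
    r holds at s4, so ◇r is true at s5.
  At s5: ◇◇s is true, so ¬◇◇s is false.
    At s5: ◇◇s requires ◇s at some successor in {s4, s5, s6}.
      ◇s holds at s5, so ◇◇s is true at s5.

No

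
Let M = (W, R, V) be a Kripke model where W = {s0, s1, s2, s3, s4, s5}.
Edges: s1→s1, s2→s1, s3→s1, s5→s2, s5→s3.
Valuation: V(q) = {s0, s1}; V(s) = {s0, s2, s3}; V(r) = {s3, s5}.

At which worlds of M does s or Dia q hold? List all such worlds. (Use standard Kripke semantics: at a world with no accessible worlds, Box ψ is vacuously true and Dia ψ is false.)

s0, s1, s2, s3

Let φ = s or Dia q. Evaluate φ at each world:
  s0 (successors ∅): φ is true.
  s1 (successors {s1}): φ is true.
  s2 (successors {s1}): φ is true.
  s3 (successors {s1}): φ is true.
  s4 (successors ∅): φ is false.
  s5 (successors {s2, s3}): φ is false.
For instance, at s2:
  At s2: s is true, Dia q is true, so s or Dia q is true.
    At s2: Dia q requires q at some successor in {s1}.
      q holds at s1, so Dia q is true at s2.
Satisfying worlds: {s0, s1, s2, s3}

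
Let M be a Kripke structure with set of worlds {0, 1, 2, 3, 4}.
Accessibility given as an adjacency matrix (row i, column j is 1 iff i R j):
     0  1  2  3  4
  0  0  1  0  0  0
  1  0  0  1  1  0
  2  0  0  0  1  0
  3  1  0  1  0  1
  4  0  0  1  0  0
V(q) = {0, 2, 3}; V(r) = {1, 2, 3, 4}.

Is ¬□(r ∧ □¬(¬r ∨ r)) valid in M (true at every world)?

Let φ = ¬□(r ∧ □¬(¬r ∨ r)). Evaluate φ at each world:
  0 (successors {1}): φ is true.
  1 (successors {2, 3}): φ is true.
  2 (successors {3}): φ is true.
  3 (successors {0, 2, 4}): φ is true.
  4 (successors {2}): φ is true.
For instance, at 2:
  At 2: □(r ∧ □¬(¬r ∨ r)) is false, so ¬□(r ∧ □¬(¬r ∨ r)) is true.
    At 2: □(r ∧ □¬(¬r ∨ r)) requires r ∧ □¬(¬r ∨ r) at every successor {3}.
      r ∧ □¬(¬r ∨ r) fails at 3, so □(r ∧ □¬(¬r ∨ r)) is false at 2.

Yes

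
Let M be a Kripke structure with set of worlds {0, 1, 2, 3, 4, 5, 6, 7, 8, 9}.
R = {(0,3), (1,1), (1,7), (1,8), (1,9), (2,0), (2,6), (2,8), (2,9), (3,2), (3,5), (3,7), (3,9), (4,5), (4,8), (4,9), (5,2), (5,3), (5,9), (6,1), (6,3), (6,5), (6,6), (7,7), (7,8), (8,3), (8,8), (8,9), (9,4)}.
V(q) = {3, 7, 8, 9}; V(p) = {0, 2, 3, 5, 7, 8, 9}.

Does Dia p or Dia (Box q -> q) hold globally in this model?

Recall that Box ψ holds at a world iff ψ holds at every accessible world, and Dia ψ holds iff ψ holds at some accessible world.
Let φ = Dia p or Dia (Box q -> q). Evaluate φ at each world:
  0 (successors {3}): φ is true.
  1 (successors {1, 7, 8, 9}): φ is true.
  2 (successors {0, 6, 8, 9}): φ is true.
  3 (successors {2, 5, 7, 9}): φ is true.
  4 (successors {5, 8, 9}): φ is true.
  5 (successors {2, 3, 9}): φ is true.
  6 (successors {1, 3, 5, 6}): φ is true.
  7 (successors {7, 8}): φ is true.
  8 (successors {3, 8, 9}): φ is true.
  9 (successors {4}): φ is true.
For instance, at 0:
  At 0: Dia p is true, Dia (Box q -> q) is true, so Dia p or Dia (Box q -> q) is true.
    At 0: Dia p requires p at some successor in {3}.
      p holds at 3, so Dia p is true at 0.
    At 0: Dia (Box q -> q) requires Box q -> q at some successor in {3}.
      Box q -> q holds at 3, so Dia (Box q -> q) is true at 0.

Yes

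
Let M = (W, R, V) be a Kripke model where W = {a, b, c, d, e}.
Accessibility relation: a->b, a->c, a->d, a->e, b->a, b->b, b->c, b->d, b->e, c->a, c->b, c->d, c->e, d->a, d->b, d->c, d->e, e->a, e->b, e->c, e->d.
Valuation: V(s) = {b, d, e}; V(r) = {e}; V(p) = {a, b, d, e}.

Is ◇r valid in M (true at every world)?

No

Let φ = ◇r. Evaluate φ at each world:
  a (successors {b, c, d, e}): φ is true.
  b (successors {a, b, c, d, e}): φ is true.
  c (successors {a, b, d, e}): φ is true.
  d (successors {a, b, c, e}): φ is true.
  e (successors {a, b, c, d}): φ is false.
Detail at e (counterexample):
  At e: ◇r requires r at some successor in {a, b, c, d}.
    At a: r is false.
    At b: r is false.
    At c: r is false.
    At d: r is false.
  So ◇r is false at e.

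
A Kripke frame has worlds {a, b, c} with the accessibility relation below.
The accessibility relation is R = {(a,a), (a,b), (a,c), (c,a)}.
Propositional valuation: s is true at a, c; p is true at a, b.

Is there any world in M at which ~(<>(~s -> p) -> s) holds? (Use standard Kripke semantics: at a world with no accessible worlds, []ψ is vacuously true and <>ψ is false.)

Let φ = ~(<>(~s -> p) -> s). Evaluate φ at each world:
  a (successors {a, b, c}): φ is false.
  b (successors ∅): φ is false.
  c (successors {a}): φ is false.
For instance, at c:
  At c: <>(~s -> p) -> s is true, so ~(<>(~s -> p) -> s) is false.
    At c: <>(~s -> p) is true, s is true, so <>(~s -> p) -> s is true.
      At c: <>(~s -> p) requires ~s -> p at some successor in {a}.
        ~s -> p holds at a, so <>(~s -> p) is true at c.

No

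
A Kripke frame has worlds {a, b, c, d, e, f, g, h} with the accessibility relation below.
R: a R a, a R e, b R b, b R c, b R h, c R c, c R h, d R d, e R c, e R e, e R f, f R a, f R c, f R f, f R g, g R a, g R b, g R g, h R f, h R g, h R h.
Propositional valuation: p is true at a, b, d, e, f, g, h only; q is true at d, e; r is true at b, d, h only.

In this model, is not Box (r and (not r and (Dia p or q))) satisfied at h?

Recall that Box ψ holds at a world iff ψ holds at every accessible world, and Dia ψ holds iff ψ holds at some accessible world.
At h: Box (r and (not r and (Dia p or q))) is false, so not Box (r and (not r and (Dia p or q))) is true.
  At h: Box (r and (not r and (Dia p or q))) requires r and (not r and (Dia p or q)) at every successor {f, g, h}.
    r and (not r and (Dia p or q)) fails at f, so Box (r and (not r and (Dia p or q))) is false at h.
      At f: r is false, not r and (Dia p or q) is true, so r and (not r and (Dia p or q)) is false.

Yes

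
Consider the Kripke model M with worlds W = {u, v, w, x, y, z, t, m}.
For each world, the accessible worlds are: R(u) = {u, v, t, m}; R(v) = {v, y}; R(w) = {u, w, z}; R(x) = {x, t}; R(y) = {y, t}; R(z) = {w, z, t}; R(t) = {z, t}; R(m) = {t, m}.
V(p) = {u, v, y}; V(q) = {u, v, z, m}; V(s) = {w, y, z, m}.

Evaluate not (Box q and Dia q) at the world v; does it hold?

At v: Box q and Dia q is false, so not (Box q and Dia q) is true.
  At v: Box q is false, Dia q is true, so Box q and Dia q is false.
    At v: Box q requires q at every successor {v, y}.
      q fails at y, so Box q is false at v.
    At v: Dia q requires q at some successor in {v, y}.
      q holds at v, so Dia q is true at v.

Yes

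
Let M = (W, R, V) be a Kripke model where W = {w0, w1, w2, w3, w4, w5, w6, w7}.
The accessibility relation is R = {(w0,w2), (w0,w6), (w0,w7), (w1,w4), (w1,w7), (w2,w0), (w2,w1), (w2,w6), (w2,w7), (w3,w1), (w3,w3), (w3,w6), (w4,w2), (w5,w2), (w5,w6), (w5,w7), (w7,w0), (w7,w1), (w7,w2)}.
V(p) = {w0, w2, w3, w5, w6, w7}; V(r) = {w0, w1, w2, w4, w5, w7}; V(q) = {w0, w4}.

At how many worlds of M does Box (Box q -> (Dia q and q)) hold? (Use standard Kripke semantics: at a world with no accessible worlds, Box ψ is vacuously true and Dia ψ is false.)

Recall that Box ψ holds at a world iff ψ holds at every accessible world, and Dia ψ holds iff ψ holds at some accessible world.
Let φ = Box (Box q -> (Dia q and q)). Evaluate φ at each world:
  w0 (successors {w2, w6, w7}): φ is false.
  w1 (successors {w4, w7}): φ is true.
  w2 (successors {w0, w1, w6, w7}): φ is false.
  w3 (successors {w1, w3, w6}): φ is false.
  w4 (successors {w2}): φ is true.
  w5 (successors {w2, w6, w7}): φ is false.
  w6 (successors ∅): φ is true.
  w7 (successors {w0, w1, w2}): φ is true.
For instance, at w1:
  At w1: Box (Box q -> (Dia q and q)) requires Box q -> (Dia q and q) at every successor {w4, w7}.
      At w4: Box q is false, Dia q and q is false, so Box q -> (Dia q and q) is true.
      At w7: Box q is false, Dia q and q is false, so Box q -> (Dia q and q) is true.
  So Box (Box q -> (Dia q and q)) is true at w1.
Satisfying worlds: {w1, w4, w6, w7}

4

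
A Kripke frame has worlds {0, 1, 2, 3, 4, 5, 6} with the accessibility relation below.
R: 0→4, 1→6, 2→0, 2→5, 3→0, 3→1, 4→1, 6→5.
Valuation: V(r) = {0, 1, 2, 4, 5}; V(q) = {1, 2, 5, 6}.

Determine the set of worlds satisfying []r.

Let φ = []r. Evaluate φ at each world:
  0 (successors {4}): φ is true.
  1 (successors {6}): φ is false.
  2 (successors {0, 5}): φ is true.
  3 (successors {0, 1}): φ is true.
  4 (successors {1}): φ is true.
  5 (successors ∅): φ is true.
  6 (successors {5}): φ is true.
For instance, at 4:
  At 4: []r requires r at every successor {1}.
    At 1: r is true.
  So []r is true at 4.
Satisfying worlds: {0, 2, 3, 4, 5, 6}

0, 2, 3, 4, 5, 6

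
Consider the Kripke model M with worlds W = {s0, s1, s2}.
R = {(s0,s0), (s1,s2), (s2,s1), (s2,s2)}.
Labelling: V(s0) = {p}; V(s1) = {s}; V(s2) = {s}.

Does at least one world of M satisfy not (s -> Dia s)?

Let φ = not (s -> Dia s). Evaluate φ at each world:
  s0 (successors {s0}): φ is false.
  s1 (successors {s2}): φ is false.
  s2 (successors {s1, s2}): φ is false.
For instance, at s2:
  At s2: s -> Dia s is true, so not (s -> Dia s) is false.
    At s2: s is true, Dia s is true, so s -> Dia s is true.
      At s2: Dia s requires s at some successor in {s1, s2}.
        s holds at s1, so Dia s is true at s2.

No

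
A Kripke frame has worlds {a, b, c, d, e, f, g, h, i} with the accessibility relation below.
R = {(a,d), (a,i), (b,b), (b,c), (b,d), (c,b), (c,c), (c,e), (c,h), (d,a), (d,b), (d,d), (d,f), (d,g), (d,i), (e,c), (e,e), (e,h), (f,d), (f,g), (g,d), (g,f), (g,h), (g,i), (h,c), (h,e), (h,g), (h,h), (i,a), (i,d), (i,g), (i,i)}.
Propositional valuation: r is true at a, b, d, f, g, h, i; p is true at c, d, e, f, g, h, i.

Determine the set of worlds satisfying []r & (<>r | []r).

Recall that []ψ holds at a world iff ψ holds at every accessible world, and <>ψ holds iff ψ holds at some accessible world.
Let φ = []r & (<>r | []r). Evaluate φ at each world:
  a (successors {d, i}): φ is true.
  b (successors {b, c, d}): φ is false.
  c (successors {b, c, e, h}): φ is false.
  d (successors {a, b, d, f, g, i}): φ is true.
  e (successors {c, e, h}): φ is false.
  f (successors {d, g}): φ is true.
  g (successors {d, f, h, i}): φ is true.
  h (successors {c, e, g, h}): φ is false.
  i (successors {a, d, g, i}): φ is true.
For instance, at e:
  At e: []r is false, <>r | []r is true, so []r & (<>r | []r) is false.
    At e: []r requires r at every successor {c, e, h}.
      r fails at c, so []r is false at e.
    At e: <>r is true, []r is false, so <>r | []r is true.
      At e: <>r requires r at some successor in {c, e, h}.
        r holds at h, so <>r is true at e.
      At e: []r requires r at every successor {c, e, h}.
        r fails at c, so []r is false at e.
Satisfying worlds: {a, d, f, g, i}

a, d, f, g, i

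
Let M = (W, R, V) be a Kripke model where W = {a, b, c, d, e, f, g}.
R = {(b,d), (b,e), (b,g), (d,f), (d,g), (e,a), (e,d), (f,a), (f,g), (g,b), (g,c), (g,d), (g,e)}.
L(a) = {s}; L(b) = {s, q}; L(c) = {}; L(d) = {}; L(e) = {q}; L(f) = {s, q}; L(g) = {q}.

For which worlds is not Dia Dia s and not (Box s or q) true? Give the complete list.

Recall that Box ψ holds at a world iff ψ holds at every accessible world, and Dia ψ holds iff ψ holds at some accessible world.
Let φ = not Dia Dia s and not (Box s or q). Evaluate φ at each world:
  a (successors ∅): φ is false.
  b (successors {d, e, g}): φ is false.
  c (successors ∅): φ is false.
  d (successors {f, g}): φ is false.
  e (successors {a, d}): φ is false.
  f (successors {a, g}): φ is false.
  g (successors {b, c, d, e}): φ is false.
For instance, at e:
  At e: not Dia Dia s is false, not (Box s or q) is false, so not Dia Dia s and not (Box s or q) is false.
    At e: Dia Dia s is true, so not Dia Dia s is false.
      At e: Dia Dia s requires Dia s at some successor in {a, d}.
        Dia s holds at d, so Dia Dia s is true at e.
    At e: Box s or q is true, so not (Box s or q) is false.
      At e: Box s is false, q is true, so Box s or q is true.
Satisfying worlds: none.

none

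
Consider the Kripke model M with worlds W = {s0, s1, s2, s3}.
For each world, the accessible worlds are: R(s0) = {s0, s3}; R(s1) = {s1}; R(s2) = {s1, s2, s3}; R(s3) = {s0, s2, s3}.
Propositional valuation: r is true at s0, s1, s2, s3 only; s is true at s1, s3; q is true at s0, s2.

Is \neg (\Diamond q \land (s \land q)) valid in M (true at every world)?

Let φ = \neg (\Diamond q \land (s \land q)). Evaluate φ at each world:
  s0 (successors {s0, s3}): φ is true.
  s1 (successors {s1}): φ is true.
  s2 (successors {s1, s2, s3}): φ is true.
  s3 (successors {s0, s2, s3}): φ is true.
For instance, at s0:
  At s0: \Diamond q \land (s \land q) is false, so \neg (\Diamond q \land (s \land q)) is true.
    At s0: \Diamond q is true, s \land q is false, so \Diamond q \land (s \land q) is false.
      At s0: \Diamond q requires q at some successor in {s0, s3}.
        q holds at s0, so \Diamond q is true at s0.

Yes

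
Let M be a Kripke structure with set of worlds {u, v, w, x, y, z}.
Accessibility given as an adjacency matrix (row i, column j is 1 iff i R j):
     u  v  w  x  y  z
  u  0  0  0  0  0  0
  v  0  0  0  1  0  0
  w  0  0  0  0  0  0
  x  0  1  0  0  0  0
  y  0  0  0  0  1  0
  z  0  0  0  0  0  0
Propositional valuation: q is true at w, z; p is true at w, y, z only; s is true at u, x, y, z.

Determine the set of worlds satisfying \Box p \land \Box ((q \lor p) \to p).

u, w, y, z

Let φ = \Box p \land \Box ((q \lor p) \to p). Evaluate φ at each world:
  u (successors ∅): φ is true.
  v (successors {x}): φ is false.
  w (successors ∅): φ is true.
  x (successors {v}): φ is false.
  y (successors {y}): φ is true.
  z (successors ∅): φ is true.
For instance, at y:
  At y: \Box p is true, \Box ((q \lor p) \to p) is true, so \Box p \land \Box ((q \lor p) \to p) is true.
    At y: \Box p requires p at every successor {y}.
      At y: p is true.
    So \Box p is true at y.
    At y: \Box ((q \lor p) \to p) requires (q \lor p) \to p at every successor {y}.
      At y: (q \lor p) \to p is true.
    So \Box ((q \lor p) \to p) is true at y.
Satisfying worlds: {u, w, y, z}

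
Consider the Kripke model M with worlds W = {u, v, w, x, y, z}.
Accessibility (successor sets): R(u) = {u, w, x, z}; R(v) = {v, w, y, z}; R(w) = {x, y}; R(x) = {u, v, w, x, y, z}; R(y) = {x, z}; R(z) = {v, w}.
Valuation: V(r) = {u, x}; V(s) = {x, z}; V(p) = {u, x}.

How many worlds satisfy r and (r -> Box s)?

0

Let φ = r and (r -> Box s). Evaluate φ at each world:
  u (successors {u, w, x, z}): φ is false.
  v (successors {v, w, y, z}): φ is false.
  w (successors {x, y}): φ is false.
  x (successors {u, v, w, x, y, z}): φ is false.
  y (successors {x, z}): φ is false.
  z (successors {v, w}): φ is false.
For instance, at y:
  At y: r is false, r -> Box s is true, so r and (r -> Box s) is false.
    At y: r is false, Box s is true, so r -> Box s is true.
      At y: Box s requires s at every successor {x, z}.
        At x: s is true.
        At z: s is true.
      So Box s is true at y.
Satisfying worlds: none.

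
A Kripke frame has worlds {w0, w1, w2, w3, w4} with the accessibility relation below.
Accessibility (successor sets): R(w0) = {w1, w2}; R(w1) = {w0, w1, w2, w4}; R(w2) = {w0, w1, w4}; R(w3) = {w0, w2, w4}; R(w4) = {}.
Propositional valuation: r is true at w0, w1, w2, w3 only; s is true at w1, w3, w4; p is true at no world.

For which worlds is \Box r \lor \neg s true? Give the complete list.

Let φ = \Box r \lor \neg s. Evaluate φ at each world:
  w0 (successors {w1, w2}): φ is true.
  w1 (successors {w0, w1, w2, w4}): φ is false.
  w2 (successors {w0, w1, w4}): φ is true.
  w3 (successors {w0, w2, w4}): φ is false.
  w4 (successors ∅): φ is true.
For instance, at w1:
  At w1: \Box r is false, \neg s is false, so \Box r \lor \neg s is false.
    At w1: \Box r requires r at every successor {w0, w1, w2, w4}.
      r fails at w4, so \Box r is false at w1.
Satisfying worlds: {w0, w2, w4}

w0, w2, w4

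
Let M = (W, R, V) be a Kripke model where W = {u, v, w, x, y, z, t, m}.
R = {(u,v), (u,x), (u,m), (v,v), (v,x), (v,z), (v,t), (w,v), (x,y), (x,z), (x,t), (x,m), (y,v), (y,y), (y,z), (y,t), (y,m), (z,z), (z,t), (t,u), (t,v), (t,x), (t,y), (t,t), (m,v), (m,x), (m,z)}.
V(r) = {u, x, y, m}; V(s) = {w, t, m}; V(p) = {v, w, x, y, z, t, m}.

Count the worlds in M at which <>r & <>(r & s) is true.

Let φ = <>r & <>(r & s). Evaluate φ at each world:
  u (successors {v, x, m}): φ is true.
  v (successors {v, x, z, t}): φ is false.
  w (successors {v}): φ is false.
  x (successors {y, z, t, m}): φ is true.
  y (successors {v, y, z, t, m}): φ is true.
  z (successors {z, t}): φ is false.
  t (successors {u, v, x, y, t}): φ is false.
  m (successors {v, x, z}): φ is false.
For instance, at y:
  At y: <>r is true, <>(r & s) is true, so <>r & <>(r & s) is true.
    At y: <>r requires r at some successor in {v, y, z, t, m}.
      r holds at y, so <>r is true at y.
    At y: <>(r & s) requires r & s at some successor in {v, y, z, t, m}.
      r & s holds at m, so <>(r & s) is true at y.
Satisfying worlds: {u, x, y}

3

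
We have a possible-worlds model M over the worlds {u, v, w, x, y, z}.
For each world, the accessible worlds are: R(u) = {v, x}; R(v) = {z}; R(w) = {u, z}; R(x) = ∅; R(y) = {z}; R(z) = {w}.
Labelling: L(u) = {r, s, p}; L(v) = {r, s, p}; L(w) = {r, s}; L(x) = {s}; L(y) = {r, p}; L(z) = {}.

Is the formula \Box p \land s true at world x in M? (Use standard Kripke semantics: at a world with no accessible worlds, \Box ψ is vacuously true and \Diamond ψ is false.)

Yes

At x: \Box p is true, s is true, so \Box p \land s is true.
  At x: no accessible worlds, so \Box p holds vacuously.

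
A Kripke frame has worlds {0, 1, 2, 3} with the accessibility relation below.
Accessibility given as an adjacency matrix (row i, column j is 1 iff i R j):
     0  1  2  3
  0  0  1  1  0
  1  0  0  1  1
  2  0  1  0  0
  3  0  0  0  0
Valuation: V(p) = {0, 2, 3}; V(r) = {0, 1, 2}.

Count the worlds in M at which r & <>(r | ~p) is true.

3

Let φ = r & <>(r | ~p). Evaluate φ at each world:
  0 (successors {1, 2}): φ is true.
  1 (successors {2, 3}): φ is true.
  2 (successors {1}): φ is true.
  3 (successors ∅): φ is false.
For instance, at 2:
  At 2: r is true, <>(r | ~p) is true, so r & <>(r | ~p) is true.
    At 2: <>(r | ~p) requires r | ~p at some successor in {1}.
      r | ~p holds at 1, so <>(r | ~p) is true at 2.
Satisfying worlds: {0, 1, 2}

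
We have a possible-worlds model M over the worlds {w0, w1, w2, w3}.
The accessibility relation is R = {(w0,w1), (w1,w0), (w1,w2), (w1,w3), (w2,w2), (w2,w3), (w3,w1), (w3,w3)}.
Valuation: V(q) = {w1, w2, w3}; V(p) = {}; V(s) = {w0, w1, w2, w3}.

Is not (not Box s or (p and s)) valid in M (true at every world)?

Recall that Box ψ holds at a world iff ψ holds at every accessible world, and Dia ψ holds iff ψ holds at some accessible world.
Let φ = not (not Box s or (p and s)). Evaluate φ at each world:
  w0 (successors {w1}): φ is true.
  w1 (successors {w0, w2, w3}): φ is true.
  w2 (successors {w2, w3}): φ is true.
  w3 (successors {w1, w3}): φ is true.
For instance, at w2:
  At w2: not Box s or (p and s) is false, so not (not Box s or (p and s)) is true.
    At w2: not Box s is false, p and s is false, so not Box s or (p and s) is false.
      At w2: Box s is true, so not Box s is false.

Yes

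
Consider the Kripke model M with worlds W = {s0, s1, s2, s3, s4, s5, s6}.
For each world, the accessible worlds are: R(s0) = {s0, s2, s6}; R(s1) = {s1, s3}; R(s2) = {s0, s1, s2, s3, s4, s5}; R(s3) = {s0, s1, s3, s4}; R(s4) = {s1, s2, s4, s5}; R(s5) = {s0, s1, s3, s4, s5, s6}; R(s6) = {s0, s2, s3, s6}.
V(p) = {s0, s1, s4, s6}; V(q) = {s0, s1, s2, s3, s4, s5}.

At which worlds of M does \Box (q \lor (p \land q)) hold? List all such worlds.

s1, s2, s3, s4

Let φ = \Box (q \lor (p \land q)). Evaluate φ at each world:
  s0 (successors {s0, s2, s6}): φ is false.
  s1 (successors {s1, s3}): φ is true.
  s2 (successors {s0, s1, s2, s3, s4, s5}): φ is true.
  s3 (successors {s0, s1, s3, s4}): φ is true.
  s4 (successors {s1, s2, s4, s5}): φ is true.
  s5 (successors {s0, s1, s3, s4, s5, s6}): φ is false.
  s6 (successors {s0, s2, s3, s6}): φ is false.
For instance, at s4:
  At s4: \Box (q \lor (p \land q)) requires q \lor (p \land q) at every successor {s1, s2, s4, s5}.
    At s1: q \lor (p \land q) is true.
    At s2: q \lor (p \land q) is true.
    At s4: q \lor (p \land q) is true.
    At s5: q \lor (p \land q) is true.
  So \Box (q \lor (p \land q)) is true at s4.
Satisfying worlds: {s1, s2, s3, s4}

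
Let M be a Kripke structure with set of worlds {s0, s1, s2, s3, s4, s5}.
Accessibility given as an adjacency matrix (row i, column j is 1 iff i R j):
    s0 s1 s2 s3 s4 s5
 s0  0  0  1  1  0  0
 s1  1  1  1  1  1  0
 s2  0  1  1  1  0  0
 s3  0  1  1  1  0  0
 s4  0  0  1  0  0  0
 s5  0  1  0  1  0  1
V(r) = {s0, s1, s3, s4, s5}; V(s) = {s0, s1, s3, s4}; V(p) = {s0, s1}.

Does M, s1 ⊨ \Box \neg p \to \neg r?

Recall that \Box ψ holds at a world iff ψ holds at every accessible world, and \Diamond ψ holds iff ψ holds at some accessible world.
At s1: \Box \neg p is false, \neg r is false, so \Box \neg p \to \neg r is true.
  At s1: \Box \neg p requires \neg p at every successor {s0, s1, s2, s3, s4}.
    \neg p fails at s0, so \Box \neg p is false at s1.

Yes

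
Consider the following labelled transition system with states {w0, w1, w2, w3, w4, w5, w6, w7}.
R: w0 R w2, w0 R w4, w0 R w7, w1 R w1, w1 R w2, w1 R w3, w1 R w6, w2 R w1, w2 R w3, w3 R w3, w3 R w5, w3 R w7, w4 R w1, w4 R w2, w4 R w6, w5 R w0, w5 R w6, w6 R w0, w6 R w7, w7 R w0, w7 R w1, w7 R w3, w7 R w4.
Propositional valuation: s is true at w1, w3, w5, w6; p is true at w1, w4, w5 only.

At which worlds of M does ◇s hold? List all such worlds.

w1, w2, w3, w4, w5, w7

Let φ = ◇s. Evaluate φ at each world:
  w0 (successors {w2, w4, w7}): φ is false.
  w1 (successors {w1, w2, w3, w6}): φ is true.
  w2 (successors {w1, w3}): φ is true.
  w3 (successors {w3, w5, w7}): φ is true.
  w4 (successors {w1, w2, w6}): φ is true.
  w5 (successors {w0, w6}): φ is true.
  w6 (successors {w0, w7}): φ is false.
  w7 (successors {w0, w1, w3, w4}): φ is true.
For instance, at w1:
  At w1: ◇s requires s at some successor in {w1, w2, w3, w6}.
    s holds at w1, so ◇s is true at w1.
Satisfying worlds: {w1, w2, w3, w4, w5, w7}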